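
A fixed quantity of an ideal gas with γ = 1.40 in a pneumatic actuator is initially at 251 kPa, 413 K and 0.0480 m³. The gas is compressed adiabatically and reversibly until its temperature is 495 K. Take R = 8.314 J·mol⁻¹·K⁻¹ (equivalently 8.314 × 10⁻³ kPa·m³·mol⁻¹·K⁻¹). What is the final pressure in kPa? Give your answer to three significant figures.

P₂ ≈ 473 kPa

Reversible adiabatic, γ = 1.40: P₂ = P₁·(T₂/T₁)^(γ/(γ−1)) = 473.1 kPa; V₂ = V₁·(T₁/T₂)^(1/(γ−1)) = 0.03052 m³.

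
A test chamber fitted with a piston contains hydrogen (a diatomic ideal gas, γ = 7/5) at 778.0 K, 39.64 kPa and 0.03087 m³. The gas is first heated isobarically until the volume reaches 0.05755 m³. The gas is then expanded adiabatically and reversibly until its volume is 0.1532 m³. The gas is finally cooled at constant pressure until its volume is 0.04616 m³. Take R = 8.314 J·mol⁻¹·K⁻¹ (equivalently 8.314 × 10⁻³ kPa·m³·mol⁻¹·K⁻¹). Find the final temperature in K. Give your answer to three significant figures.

T₄ ≈ 295 K

Isobaric, so V/T is constant: P₂ = P₁; T₂ = T₁·(V₂/V₁) = 1450 K.
Reversible adiabatic, γ = 7/5: T₃ = T₂·(V₂/V₃)^(γ−1) = 980.4 K; P₃ = P₂·(V₂/V₃)^γ = 10.07 kPa.
Isobaric, so V/T is constant: P₄ = P₃; T₄ = T₃·(V₄/V₃) = 295.4 K.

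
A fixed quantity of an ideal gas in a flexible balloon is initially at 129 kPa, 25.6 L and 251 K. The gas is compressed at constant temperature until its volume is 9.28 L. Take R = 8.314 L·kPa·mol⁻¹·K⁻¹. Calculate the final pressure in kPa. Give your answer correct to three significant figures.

P₂ ≈ 356 kPa

Isothermal, so P V is constant: T₂ = T₁; P₂ = P₁·(V₁/V₂) = 355.9 kPa.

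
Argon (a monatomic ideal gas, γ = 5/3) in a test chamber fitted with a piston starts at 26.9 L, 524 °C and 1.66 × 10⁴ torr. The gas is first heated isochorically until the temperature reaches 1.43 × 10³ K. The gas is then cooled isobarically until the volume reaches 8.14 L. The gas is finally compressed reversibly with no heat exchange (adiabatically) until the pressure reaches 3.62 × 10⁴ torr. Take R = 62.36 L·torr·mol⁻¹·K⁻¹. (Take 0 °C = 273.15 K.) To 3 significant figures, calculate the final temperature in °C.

Convert: T₁ = 797.1 K.
V constant ⇒ P ∝ T: V₂ = V₁; P₂ = P₁·(T₂/T₁) = 2.978e+04 torr.
Isobaric, so V/T is constant: P₃ = P₂; T₃ = T₂·(V₃/V₂) = 432.7 K.
Reversible adiabatic, γ = 5/3: T₄ = T₃·(P₄/P₃)^((γ−1)/γ) = 467.9 K; V₄ = V₃·(P₃/P₄)^(1/γ) = 7.240 L.

T₄ ≈ 195 °C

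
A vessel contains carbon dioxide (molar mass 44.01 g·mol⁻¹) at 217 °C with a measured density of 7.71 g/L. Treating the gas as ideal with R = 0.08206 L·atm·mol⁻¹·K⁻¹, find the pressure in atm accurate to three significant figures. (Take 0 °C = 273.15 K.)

P ≈ 7.05 atm

ρ = PM/(RT) ⇒ P = ρRT/M = (7.71 × 0.08206 × 490.1) / 44.01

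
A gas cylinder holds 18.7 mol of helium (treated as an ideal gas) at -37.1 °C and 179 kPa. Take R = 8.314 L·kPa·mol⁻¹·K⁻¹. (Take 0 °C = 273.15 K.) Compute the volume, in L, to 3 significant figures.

Convert: T = 236.05 K.
PV = nRT ⇒ V = nRT/P = (18.7 × 8.314 × 236.05) / 179

V ≈ 205 L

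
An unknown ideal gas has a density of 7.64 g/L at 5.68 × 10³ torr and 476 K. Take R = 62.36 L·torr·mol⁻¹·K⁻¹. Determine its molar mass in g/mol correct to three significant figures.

M ≈ 39.9 g/mol

ρ = PM/(RT) ⇒ M = ρRT/P = (7.64 × 62.36 × 476.0) / 5.68e+03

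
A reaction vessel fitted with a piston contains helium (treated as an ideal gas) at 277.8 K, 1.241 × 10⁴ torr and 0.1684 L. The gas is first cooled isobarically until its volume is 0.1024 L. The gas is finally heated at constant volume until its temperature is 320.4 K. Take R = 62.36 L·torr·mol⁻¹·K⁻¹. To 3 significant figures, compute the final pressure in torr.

Isobaric, so V/T is constant: P₂ = P₁; T₂ = T₁·(V₂/V₁) = 168.9 K.
V constant ⇒ P ∝ T: V₃ = V₂; P₃ = P₂·(T₃/T₂) = 2.354e+04 torr.

P₃ ≈ 2.35e+04 torr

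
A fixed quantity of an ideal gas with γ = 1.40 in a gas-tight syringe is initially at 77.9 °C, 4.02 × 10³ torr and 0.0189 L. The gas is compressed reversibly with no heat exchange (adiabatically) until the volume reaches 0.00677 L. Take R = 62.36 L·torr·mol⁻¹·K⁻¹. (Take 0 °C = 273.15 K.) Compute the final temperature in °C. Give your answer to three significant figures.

Convert: T₁ = 351.0 K.
Adiabatic (γ = 1.40), T V^(γ−1) and P V^γ constant: T₂ = T₁·(V₁/V₂)^(γ−1) = 529.3 K; P₂ = P₁·(V₁/V₂)^γ = 1.692e+04 torr.

T₂ ≈ 256 °C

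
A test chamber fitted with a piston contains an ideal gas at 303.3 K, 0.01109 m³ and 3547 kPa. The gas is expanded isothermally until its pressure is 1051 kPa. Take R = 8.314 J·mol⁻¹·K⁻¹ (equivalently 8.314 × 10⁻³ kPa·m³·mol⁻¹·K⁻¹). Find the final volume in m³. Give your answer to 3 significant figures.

V₂ ≈ 0.0374 m³

T constant ⇒ Boyle's law P V = const: T₂ = T₁; V₂ = V₁·(P₁/P₂) = 0.03743 m³.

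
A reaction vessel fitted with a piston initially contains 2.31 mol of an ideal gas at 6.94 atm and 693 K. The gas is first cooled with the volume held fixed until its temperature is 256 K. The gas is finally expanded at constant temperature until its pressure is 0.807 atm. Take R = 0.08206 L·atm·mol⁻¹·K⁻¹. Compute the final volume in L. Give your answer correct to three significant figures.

From PV = nRT: V₁ = nRT₁/P₁ = 18.93 L.
V constant ⇒ P ∝ T: V₂ = V₁; P₂ = P₁·(T₂/T₁) = 2.564 atm.
Isothermal, so P V is constant: T₃ = T₂; V₃ = V₂·(P₂/P₃) = 60.13 L.

V₃ ≈ 60.1 L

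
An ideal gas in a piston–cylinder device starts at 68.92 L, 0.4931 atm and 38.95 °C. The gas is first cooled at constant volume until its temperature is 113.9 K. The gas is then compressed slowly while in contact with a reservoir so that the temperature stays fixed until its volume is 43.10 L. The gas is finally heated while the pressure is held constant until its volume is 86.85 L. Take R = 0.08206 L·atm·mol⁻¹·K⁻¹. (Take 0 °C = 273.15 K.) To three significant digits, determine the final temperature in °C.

T₄ ≈ -43.6 °C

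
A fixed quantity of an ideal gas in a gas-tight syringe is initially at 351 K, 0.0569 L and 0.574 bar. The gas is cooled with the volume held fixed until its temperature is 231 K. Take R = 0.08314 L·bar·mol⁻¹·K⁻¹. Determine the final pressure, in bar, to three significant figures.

P₂ ≈ 0.378 bar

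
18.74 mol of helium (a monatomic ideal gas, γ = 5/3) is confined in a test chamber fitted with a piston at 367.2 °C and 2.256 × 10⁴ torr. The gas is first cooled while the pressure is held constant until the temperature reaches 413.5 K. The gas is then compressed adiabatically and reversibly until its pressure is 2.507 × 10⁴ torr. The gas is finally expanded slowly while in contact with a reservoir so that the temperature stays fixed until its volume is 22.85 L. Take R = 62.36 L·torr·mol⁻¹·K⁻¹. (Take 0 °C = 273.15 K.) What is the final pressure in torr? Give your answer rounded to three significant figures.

Convert: T₁ = 640.3 K.
From PV = nRT: V₁ = nRT₁/P₁ = 33.17 L.
Isobaric, so V/T is constant: P₂ = P₁; V₂ = V₁·(T₂/T₁) = 21.42 L.
Adiabatic (γ = 5/3), T V^(γ−1) and P V^γ constant: T₃ = T₂·(P₃/P₂)^((γ−1)/γ) = 431.3 K; V₃ = V₂·(P₂/P₃)^(1/γ) = 20.11 L.
T constant ⇒ Boyle's law P V = const: T₄ = T₃; P₄ = P₃·(V₃/V₄) = 2.206e+04 torr.

P₄ ≈ 2.21e+04 torr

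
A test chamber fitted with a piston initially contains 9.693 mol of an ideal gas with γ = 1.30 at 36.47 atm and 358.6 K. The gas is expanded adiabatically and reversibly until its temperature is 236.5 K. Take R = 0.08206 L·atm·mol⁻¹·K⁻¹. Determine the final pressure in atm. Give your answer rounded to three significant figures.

P₂ ≈ 6.01 atm

From PV = nRT: V₁ = nRT₁/P₁ = 7.821 L.
Reversible adiabatic, γ = 1.30: P₂ = P₁·(T₂/T₁)^(γ/(γ−1)) = 6.006 atm; V₂ = V₁·(T₁/T₂)^(1/(γ−1)) = 31.32 L.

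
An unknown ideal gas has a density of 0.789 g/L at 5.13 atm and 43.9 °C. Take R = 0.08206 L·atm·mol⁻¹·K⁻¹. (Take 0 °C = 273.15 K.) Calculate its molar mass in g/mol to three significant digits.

M ≈ 4.00 g/mol

ρ = PM/(RT) ⇒ M = ρRT/P = (0.789 × 0.08206 × 317.0) / 5.13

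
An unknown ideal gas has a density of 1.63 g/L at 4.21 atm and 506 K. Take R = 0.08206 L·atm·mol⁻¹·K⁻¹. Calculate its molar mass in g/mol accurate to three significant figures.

M ≈ 16.1 g/mol

ρ = PM/(RT) ⇒ M = ρRT/P = (1.63 × 0.08206 × 506.0) / 4.21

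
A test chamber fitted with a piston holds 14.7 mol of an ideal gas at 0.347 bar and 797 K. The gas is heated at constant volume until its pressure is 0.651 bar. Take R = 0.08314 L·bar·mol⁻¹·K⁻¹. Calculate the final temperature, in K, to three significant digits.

From PV = nRT: V₁ = nRT₁/P₁ = 2807 L.
Isochoric, so P/T is constant: V₂ = V₁; T₂ = T₁·(P₂/P₁) = 1495 K.

T₂ ≈ 1.50e+03 K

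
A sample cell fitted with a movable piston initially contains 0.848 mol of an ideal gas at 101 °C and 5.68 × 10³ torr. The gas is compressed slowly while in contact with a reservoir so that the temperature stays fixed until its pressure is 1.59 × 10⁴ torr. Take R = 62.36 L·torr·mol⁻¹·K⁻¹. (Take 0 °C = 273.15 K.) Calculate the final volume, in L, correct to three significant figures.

V₂ ≈ 1.24 L

Convert: T₁ = 374.1 K.
From PV = nRT: V₁ = nRT₁/P₁ = 3.483 L.
T constant ⇒ Boyle's law P V = const: T₂ = T₁; V₂ = V₁·(P₁/P₂) = 1.244 L.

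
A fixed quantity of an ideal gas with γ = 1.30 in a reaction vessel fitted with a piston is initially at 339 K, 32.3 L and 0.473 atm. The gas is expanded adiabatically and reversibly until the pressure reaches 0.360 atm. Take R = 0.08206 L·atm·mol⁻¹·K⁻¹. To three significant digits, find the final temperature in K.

T₂ ≈ 318 K

Adiabatic (γ = 1.30), T V^(γ−1) and P V^γ constant: T₂ = T₁·(P₂/P₁)^((γ−1)/γ) = 318.3 K; V₂ = V₁·(P₁/P₂)^(1/γ) = 39.85 L.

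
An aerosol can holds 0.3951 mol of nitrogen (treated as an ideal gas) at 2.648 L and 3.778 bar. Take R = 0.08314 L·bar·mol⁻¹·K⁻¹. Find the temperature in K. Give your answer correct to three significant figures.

PV = nRT ⇒ T = PV/(nR) = (3.778 × 2.648) / (0.3951 × 0.08314)

T ≈ 305 K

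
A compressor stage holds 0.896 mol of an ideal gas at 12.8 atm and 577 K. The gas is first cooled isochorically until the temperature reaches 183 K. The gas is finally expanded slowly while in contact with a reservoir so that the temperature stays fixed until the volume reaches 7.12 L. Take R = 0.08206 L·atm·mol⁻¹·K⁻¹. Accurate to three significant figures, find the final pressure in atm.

P₃ ≈ 1.89 atm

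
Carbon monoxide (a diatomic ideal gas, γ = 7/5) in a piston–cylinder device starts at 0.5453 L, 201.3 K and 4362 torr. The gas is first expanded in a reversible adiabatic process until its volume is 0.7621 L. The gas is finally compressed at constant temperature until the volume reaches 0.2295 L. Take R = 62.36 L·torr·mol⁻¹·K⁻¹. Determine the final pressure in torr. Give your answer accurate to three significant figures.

P₃ ≈ 9.07e+03 torr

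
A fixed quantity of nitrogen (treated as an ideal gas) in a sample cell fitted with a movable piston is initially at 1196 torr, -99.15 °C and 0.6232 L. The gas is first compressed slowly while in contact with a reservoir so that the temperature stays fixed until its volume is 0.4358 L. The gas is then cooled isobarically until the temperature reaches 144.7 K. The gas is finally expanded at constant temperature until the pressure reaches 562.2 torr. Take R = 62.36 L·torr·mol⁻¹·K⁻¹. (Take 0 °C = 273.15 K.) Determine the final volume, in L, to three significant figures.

V₄ ≈ 1.10 L

Convert: T₁ = 174.0 K.
T constant ⇒ Boyle's law P V = const: T₂ = T₁; P₂ = P₁·(V₁/V₂) = 1710 torr.
Isobaric, so V/T is constant: P₃ = P₂; V₃ = V₂·(T₃/T₂) = 0.3624 L.
T constant ⇒ Boyle's law P V = const: T₄ = T₃; V₄ = V₃·(P₃/P₄) = 1.103 L.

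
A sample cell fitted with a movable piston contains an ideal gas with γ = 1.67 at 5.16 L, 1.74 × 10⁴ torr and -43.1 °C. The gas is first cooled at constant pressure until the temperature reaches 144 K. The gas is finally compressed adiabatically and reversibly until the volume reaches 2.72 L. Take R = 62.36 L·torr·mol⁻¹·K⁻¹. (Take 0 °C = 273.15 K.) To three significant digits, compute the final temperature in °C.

Convert: T₁ = 230.0 K.
Isobaric, so V/T is constant: P₂ = P₁; V₂ = V₁·(T₂/T₁) = 3.230 L.
Adiabatic (γ = 1.67), T V^(γ−1) and P V^γ constant: T₃ = T₂·(V₂/V₃)^(γ−1) = 161.6 K; P₃ = P₂·(V₂/V₃)^γ = 2.318e+04 torr.

T₃ ≈ -112 °C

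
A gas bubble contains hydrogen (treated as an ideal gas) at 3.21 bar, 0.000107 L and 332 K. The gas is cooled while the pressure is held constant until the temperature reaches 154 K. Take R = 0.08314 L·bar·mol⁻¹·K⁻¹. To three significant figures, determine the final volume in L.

V₂ ≈ 4.96e-05 L

Isobaric, so V/T is constant: P₂ = P₁; V₂ = V₁·(T₂/T₁) = 4.963e-05 L.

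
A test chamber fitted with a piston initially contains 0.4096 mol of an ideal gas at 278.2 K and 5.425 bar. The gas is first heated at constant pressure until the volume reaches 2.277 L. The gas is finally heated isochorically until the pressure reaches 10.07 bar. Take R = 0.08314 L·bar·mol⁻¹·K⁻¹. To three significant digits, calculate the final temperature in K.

T₃ ≈ 673 K

From PV = nRT: V₁ = nRT₁/P₁ = 1.746 L.
P constant ⇒ V ∝ T: P₂ = P₁; T₂ = T₁·(V₂/V₁) = 362.7 K.
Isochoric, so P/T is constant: V₃ = V₂; T₃ = T₂·(P₃/P₂) = 673.3 K.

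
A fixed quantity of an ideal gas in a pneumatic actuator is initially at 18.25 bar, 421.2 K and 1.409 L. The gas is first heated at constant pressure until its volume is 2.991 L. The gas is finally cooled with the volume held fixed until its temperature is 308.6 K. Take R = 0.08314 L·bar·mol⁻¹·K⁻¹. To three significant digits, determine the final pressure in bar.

P₃ ≈ 6.30 bar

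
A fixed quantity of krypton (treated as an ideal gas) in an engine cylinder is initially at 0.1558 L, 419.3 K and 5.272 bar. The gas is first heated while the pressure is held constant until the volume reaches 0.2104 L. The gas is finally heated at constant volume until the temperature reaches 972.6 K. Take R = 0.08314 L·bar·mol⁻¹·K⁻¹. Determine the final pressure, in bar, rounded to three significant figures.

P₃ ≈ 9.06 bar

Isobaric, so V/T is constant: P₂ = P₁; T₂ = T₁·(V₂/V₁) = 566.2 K.
V constant ⇒ P ∝ T: V₃ = V₂; P₃ = P₂·(T₃/T₂) = 9.055 bar.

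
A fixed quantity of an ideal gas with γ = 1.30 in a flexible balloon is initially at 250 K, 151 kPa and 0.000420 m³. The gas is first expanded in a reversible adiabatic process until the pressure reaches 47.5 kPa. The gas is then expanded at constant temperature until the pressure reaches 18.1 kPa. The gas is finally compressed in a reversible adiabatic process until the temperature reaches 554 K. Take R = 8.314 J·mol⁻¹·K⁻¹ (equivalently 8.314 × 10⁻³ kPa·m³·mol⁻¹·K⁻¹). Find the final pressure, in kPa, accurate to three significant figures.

P₄ ≈ 1.81e+03 kPa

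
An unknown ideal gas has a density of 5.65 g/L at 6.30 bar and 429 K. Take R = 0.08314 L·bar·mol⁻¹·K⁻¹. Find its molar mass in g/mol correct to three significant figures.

ρ = PM/(RT) ⇒ M = ρRT/P = (5.65 × 0.08314 × 429.0) / 6.30

M ≈ 32.0 g/mol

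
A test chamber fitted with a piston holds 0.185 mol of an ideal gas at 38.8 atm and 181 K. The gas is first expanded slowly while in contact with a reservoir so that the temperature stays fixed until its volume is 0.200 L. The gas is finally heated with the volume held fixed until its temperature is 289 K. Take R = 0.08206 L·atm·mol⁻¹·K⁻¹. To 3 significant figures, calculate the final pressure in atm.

From PV = nRT: V₁ = nRT₁/P₁ = 0.07082 L.
Isothermal, so P V is constant: T₂ = T₁; P₂ = P₁·(V₁/V₂) = 13.74 atm.
V constant ⇒ P ∝ T: V₃ = V₂; P₃ = P₂·(T₃/T₂) = 21.94 atm.

P₃ ≈ 21.9 atm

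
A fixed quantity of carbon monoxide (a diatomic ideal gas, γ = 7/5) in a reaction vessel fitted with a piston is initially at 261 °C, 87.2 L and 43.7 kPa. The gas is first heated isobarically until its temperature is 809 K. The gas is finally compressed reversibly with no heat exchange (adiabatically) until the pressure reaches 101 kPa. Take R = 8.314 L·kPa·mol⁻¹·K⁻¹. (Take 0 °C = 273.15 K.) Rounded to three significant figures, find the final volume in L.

V₃ ≈ 72.6 L

Convert: T₁ = 534.1 K.
P constant ⇒ V ∝ T: P₂ = P₁; V₂ = V₁·(T₂/T₁) = 132.1 L.
Reversible adiabatic, γ = 7/5: T₃ = T₂·(P₃/P₂)^((γ−1)/γ) = 1028 K; V₃ = V₂·(P₂/P₃)^(1/γ) = 72.60 L.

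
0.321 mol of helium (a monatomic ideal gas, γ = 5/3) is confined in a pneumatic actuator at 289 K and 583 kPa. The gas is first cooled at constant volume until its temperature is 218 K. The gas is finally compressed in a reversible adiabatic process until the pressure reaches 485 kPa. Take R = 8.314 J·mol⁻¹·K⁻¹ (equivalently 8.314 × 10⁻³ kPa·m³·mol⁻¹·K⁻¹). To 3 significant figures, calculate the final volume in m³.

From PV = nRT: V₁ = nRT₁/P₁ = 0.001323 m³.
V constant ⇒ P ∝ T: V₂ = V₁; P₂ = P₁·(T₂/T₁) = 439.8 kPa.
Reversible adiabatic, γ = 5/3: T₃ = T₂·(P₃/P₂)^((γ−1)/γ) = 226.7 K; V₃ = V₂·(P₂/P₃)^(1/γ) = 0.001247 m³.

V₃ ≈ 0.00125 m³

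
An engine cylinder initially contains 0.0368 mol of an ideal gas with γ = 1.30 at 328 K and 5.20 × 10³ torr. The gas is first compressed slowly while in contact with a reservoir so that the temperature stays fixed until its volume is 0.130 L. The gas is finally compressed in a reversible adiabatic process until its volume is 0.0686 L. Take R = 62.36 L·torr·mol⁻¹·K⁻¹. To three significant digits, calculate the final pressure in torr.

P₃ ≈ 1.33e+04 torr

From PV = nRT: V₁ = nRT₁/P₁ = 0.1448 L.
Isothermal, so P V is constant: T₂ = T₁; P₂ = P₁·(V₁/V₂) = 5790 torr.
Reversible adiabatic, γ = 1.30: T₃ = T₂·(V₂/V₃)^(γ−1) = 397.3 K; P₃ = P₂·(V₂/V₃)^γ = 1.329e+04 torr.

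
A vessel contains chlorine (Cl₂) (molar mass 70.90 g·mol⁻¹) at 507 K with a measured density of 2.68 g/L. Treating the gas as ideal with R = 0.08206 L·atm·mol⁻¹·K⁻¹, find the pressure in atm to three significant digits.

ρ = PM/(RT) ⇒ P = ρRT/M = (2.68 × 0.08206 × 507.0) / 70.90

P ≈ 1.57 atm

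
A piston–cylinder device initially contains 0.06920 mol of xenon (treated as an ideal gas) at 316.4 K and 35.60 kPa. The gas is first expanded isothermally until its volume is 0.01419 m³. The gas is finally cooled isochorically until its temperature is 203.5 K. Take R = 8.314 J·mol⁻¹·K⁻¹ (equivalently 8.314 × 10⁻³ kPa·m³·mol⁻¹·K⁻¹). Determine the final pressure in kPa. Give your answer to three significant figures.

P₃ ≈ 8.25 kPa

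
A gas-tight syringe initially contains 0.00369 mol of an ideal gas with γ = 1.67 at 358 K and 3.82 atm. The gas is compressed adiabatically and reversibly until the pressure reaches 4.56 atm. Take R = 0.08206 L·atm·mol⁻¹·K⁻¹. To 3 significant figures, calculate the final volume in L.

From PV = nRT: V₁ = nRT₁/P₁ = 0.02838 L.
Adiabatic (γ = 1.67), T V^(γ−1) and P V^γ constant: T₂ = T₁·(P₂/P₁)^((γ−1)/γ) = 384.4 K; V₂ = V₁·(P₁/P₂)^(1/γ) = 0.02552 L.

V₂ ≈ 0.0255 L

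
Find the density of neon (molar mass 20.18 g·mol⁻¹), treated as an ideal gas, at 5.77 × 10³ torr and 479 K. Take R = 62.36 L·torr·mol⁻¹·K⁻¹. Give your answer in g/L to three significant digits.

ρ = PM/(RT) = (5.77e+03 × 20.18) / (62.36 × 479.0)

ρ ≈ 3.90 g/L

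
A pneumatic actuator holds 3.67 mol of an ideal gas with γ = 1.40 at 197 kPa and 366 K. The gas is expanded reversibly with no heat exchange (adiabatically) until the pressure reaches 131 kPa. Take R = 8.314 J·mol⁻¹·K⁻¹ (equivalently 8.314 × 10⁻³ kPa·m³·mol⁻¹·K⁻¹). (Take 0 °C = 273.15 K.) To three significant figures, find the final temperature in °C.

T₂ ≈ 52.6 °C

From PV = nRT: V₁ = nRT₁/P₁ = 0.05669 m³.
Adiabatic (γ = 1.40), T V^(γ−1) and P V^γ constant: T₂ = T₁·(P₂/P₁)^((γ−1)/γ) = 325.7 K; V₂ = V₁·(P₁/P₂)^(1/γ) = 0.07587 m³.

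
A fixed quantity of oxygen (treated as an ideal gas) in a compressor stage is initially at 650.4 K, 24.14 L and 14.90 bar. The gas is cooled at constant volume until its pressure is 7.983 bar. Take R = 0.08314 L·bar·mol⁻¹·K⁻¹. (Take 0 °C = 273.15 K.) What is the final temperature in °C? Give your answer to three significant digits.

T₂ ≈ 75.3 °C

V constant ⇒ P ∝ T: V₂ = V₁; T₂ = T₁·(P₂/P₁) = 348.5 K.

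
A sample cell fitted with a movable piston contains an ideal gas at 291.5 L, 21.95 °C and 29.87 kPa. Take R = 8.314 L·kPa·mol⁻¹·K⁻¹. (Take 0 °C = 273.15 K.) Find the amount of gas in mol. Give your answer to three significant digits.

n ≈ 3.55 mol

Convert: T = 295.10 K.
PV = nRT ⇒ n = PV/(RT) = (29.87 × 291.5) / (8.314 × 295.10)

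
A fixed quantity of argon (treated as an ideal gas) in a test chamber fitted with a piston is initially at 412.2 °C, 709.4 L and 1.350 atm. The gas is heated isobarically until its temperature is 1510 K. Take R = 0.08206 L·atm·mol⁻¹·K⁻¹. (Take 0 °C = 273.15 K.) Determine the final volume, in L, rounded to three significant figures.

V₂ ≈ 1.56e+03 L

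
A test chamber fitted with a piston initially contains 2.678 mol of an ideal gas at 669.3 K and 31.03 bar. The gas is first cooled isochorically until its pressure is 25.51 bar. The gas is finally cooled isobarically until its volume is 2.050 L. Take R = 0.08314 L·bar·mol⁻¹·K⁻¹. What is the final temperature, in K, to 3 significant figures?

From PV = nRT: V₁ = nRT₁/P₁ = 4.802 L.
V constant ⇒ P ∝ T: V₂ = V₁; T₂ = T₁·(P₂/P₁) = 550.2 K.
P constant ⇒ V ∝ T: P₃ = P₂; T₃ = T₂·(V₃/V₂) = 234.9 K.

T₃ ≈ 235 K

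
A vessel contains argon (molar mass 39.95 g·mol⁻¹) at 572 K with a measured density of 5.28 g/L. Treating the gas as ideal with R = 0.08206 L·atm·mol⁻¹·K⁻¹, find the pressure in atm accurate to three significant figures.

ρ = PM/(RT) ⇒ P = ρRT/M = (5.28 × 0.08206 × 572.0) / 39.95

P ≈ 6.20 atm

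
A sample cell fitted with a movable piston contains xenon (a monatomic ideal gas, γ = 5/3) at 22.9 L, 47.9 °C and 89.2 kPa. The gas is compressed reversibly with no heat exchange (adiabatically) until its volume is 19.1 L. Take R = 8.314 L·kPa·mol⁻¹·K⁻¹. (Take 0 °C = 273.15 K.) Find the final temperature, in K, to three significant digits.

T₂ ≈ 362 K

Convert: T₁ = 321.0 K.
Adiabatic (γ = 5/3), T V^(γ−1) and P V^γ constant: T₂ = T₁·(V₁/V₂)^(γ−1) = 362.3 K; P₂ = P₁·(V₁/V₂)^γ = 120.7 kPa.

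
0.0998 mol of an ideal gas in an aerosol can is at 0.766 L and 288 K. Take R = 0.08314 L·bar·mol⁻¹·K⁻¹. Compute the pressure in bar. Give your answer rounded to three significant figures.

P ≈ 3.12 bar

PV = nRT ⇒ P = nRT/V = (0.0998 × 0.08314 × 288) / 0.766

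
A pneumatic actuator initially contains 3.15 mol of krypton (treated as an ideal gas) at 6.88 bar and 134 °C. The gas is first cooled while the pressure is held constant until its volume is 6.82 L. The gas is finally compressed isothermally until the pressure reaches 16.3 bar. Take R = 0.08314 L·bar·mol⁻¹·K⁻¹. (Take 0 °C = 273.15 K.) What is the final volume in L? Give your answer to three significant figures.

Convert: T₁ = 407.1 K.
From PV = nRT: V₁ = nRT₁/P₁ = 15.50 L.
P constant ⇒ V ∝ T: P₂ = P₁; T₂ = T₁·(V₂/V₁) = 179.2 K.
T constant ⇒ Boyle's law P V = const: T₃ = T₂; V₃ = V₂·(P₂/P₃) = 2.879 L.

V₃ ≈ 2.88 L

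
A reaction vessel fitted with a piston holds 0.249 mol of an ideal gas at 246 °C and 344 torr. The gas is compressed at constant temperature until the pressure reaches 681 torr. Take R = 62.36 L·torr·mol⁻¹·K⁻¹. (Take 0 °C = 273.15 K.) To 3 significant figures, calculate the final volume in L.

V₂ ≈ 11.8 L

Convert: T₁ = 519.1 K.
From PV = nRT: V₁ = nRT₁/P₁ = 23.43 L.
Isothermal, so P V is constant: T₂ = T₁; V₂ = V₁·(P₁/P₂) = 11.84 L.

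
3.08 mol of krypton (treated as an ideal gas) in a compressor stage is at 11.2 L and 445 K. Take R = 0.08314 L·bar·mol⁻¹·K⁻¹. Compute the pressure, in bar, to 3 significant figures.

P ≈ 10.2 bar

PV = nRT ⇒ P = nRT/V = (3.08 × 0.08314 × 445) / 11.2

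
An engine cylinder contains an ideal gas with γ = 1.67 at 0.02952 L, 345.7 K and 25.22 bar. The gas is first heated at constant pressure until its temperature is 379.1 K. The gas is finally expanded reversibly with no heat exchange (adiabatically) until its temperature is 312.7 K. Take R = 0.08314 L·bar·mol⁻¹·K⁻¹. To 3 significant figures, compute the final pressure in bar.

P constant ⇒ V ∝ T: P₂ = P₁; V₂ = V₁·(T₂/T₁) = 0.03237 L.
Adiabatic (γ = 1.67), T V^(γ−1) and P V^γ constant: P₃ = P₂·(T₃/T₂)^(γ/(γ−1)) = 15.61 bar; V₃ = V₂·(T₂/T₃)^(1/(γ−1)) = 0.04315 L.

P₃ ≈ 15.6 bar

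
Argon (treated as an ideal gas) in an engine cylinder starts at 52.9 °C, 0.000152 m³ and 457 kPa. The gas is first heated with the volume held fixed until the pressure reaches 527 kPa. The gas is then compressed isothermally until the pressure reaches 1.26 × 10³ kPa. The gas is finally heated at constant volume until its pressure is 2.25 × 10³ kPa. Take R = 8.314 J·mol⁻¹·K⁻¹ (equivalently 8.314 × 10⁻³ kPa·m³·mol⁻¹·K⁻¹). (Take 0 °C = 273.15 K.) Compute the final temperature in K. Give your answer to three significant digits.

T₄ ≈ 671 K

Convert: T₁ = 326.0 K.
Isochoric, so P/T is constant: V₂ = V₁; T₂ = T₁·(P₂/P₁) = 376.0 K.
Isothermal, so P V is constant: T₃ = T₂; V₃ = V₂·(P₂/P₃) = 6.357e-05 m³.
Isochoric, so P/T is constant: V₄ = V₃; T₄ = T₃·(P₄/P₃) = 671.4 K.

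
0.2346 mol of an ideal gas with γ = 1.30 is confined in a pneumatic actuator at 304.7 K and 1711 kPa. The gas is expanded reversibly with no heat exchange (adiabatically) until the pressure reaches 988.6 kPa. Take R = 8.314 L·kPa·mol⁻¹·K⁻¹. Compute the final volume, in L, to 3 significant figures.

From PV = nRT: V₁ = nRT₁/P₁ = 0.3473 L.
Reversible adiabatic, γ = 1.30: T₂ = T₁·(P₂/P₁)^((γ−1)/γ) = 268.5 K; V₂ = V₁·(P₁/P₂)^(1/γ) = 0.5297 L.

V₂ ≈ 0.530 L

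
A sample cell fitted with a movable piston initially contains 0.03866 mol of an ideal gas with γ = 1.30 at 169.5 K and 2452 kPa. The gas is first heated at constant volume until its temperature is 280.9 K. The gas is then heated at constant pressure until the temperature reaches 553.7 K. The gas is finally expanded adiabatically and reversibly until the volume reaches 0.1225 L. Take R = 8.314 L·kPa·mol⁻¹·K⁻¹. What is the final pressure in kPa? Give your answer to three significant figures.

From PV = nRT: V₁ = nRT₁/P₁ = 0.02222 L.
V constant ⇒ P ∝ T: V₂ = V₁; P₂ = P₁·(T₂/T₁) = 4064 kPa.
P constant ⇒ V ∝ T: P₃ = P₂; V₃ = V₂·(T₃/T₂) = 0.04380 L.
Adiabatic (γ = 1.30), T V^(γ−1) and P V^γ constant: T₄ = T₃·(V₃/V₄)^(γ−1) = 406.7 K; P₄ = P₃·(V₃/V₄)^γ = 1067 kPa.

P₄ ≈ 1.07e+03 kPa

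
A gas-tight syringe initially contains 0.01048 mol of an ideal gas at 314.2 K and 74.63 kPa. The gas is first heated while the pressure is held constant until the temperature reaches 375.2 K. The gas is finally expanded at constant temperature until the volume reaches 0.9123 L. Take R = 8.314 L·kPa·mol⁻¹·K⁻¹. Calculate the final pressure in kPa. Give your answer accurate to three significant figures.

P₃ ≈ 35.8 kPa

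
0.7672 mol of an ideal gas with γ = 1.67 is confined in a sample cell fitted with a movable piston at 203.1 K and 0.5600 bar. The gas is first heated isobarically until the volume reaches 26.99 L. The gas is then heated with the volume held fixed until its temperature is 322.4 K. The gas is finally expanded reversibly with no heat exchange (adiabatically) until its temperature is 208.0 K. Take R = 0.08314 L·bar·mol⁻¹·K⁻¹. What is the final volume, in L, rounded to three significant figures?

From PV = nRT: V₁ = nRT₁/P₁ = 23.13 L.
P constant ⇒ V ∝ T: P₂ = P₁; T₂ = T₁·(V₂/V₁) = 237.0 K.
V constant ⇒ P ∝ T: V₃ = V₂; P₃ = P₂·(T₃/T₂) = 0.7619 bar.
Adiabatic (γ = 1.67), T V^(γ−1) and P V^γ constant: P₄ = P₃·(T₄/T₃)^(γ/(γ−1)) = 0.2556 bar; V₄ = V₃·(T₃/T₄)^(1/(γ−1)) = 51.91 L.

V₄ ≈ 51.9 L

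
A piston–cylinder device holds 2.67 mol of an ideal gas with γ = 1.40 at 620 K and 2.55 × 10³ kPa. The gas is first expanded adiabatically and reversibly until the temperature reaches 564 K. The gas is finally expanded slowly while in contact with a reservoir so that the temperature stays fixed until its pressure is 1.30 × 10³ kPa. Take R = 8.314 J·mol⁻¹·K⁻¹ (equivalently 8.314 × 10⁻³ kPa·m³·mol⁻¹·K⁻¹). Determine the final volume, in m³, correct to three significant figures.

From PV = nRT: V₁ = nRT₁/P₁ = 0.005397 m³.
Reversible adiabatic, γ = 1.40: P₂ = P₁·(T₂/T₁)^(γ/(γ−1)) = 1831 kPa; V₂ = V₁·(T₁/T₂)^(1/(γ−1)) = 0.006838 m³.
Isothermal, so P V is constant: T₃ = T₂; V₃ = V₂·(P₂/P₃) = 0.009631 m³.

V₃ ≈ 0.00963 m³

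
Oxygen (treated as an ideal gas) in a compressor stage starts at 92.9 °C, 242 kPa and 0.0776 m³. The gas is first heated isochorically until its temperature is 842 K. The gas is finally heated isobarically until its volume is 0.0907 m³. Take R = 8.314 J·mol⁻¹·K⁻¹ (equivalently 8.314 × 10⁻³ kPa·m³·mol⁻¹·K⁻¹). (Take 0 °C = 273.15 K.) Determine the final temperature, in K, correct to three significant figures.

Convert: T₁ = 366.0 K.
Isochoric, so P/T is constant: V₂ = V₁; P₂ = P₁·(T₂/T₁) = 556.7 kPa.
P constant ⇒ V ∝ T: P₃ = P₂; T₃ = T₂·(V₃/V₂) = 984.1 K.

T₃ ≈ 984 K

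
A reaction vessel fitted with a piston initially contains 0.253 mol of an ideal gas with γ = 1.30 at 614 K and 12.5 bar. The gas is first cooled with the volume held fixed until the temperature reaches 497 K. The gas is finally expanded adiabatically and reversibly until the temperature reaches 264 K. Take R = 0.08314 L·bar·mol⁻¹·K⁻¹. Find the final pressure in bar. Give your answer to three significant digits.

From PV = nRT: V₁ = nRT₁/P₁ = 1.033 L.
Isochoric, so P/T is constant: V₂ = V₁; P₂ = P₁·(T₂/T₁) = 10.12 bar.
Adiabatic (γ = 1.30), T V^(γ−1) and P V^γ constant: P₃ = P₂·(T₃/T₂)^(γ/(γ−1)) = 0.6524 bar; V₃ = V₂·(T₂/T₃)^(1/(γ−1)) = 8.512 L.

P₃ ≈ 0.652 bar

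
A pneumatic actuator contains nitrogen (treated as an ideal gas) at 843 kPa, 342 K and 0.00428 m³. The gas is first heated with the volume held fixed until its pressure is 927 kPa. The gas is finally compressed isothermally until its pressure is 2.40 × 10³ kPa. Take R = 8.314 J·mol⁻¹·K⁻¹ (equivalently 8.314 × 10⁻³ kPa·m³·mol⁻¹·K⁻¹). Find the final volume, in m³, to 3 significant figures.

V₃ ≈ 0.00165 m³

V constant ⇒ P ∝ T: V₂ = V₁; T₂ = T₁·(P₂/P₁) = 376.1 K.
T constant ⇒ Boyle's law P V = const: T₃ = T₂; V₃ = V₂·(P₂/P₃) = 0.001653 m³.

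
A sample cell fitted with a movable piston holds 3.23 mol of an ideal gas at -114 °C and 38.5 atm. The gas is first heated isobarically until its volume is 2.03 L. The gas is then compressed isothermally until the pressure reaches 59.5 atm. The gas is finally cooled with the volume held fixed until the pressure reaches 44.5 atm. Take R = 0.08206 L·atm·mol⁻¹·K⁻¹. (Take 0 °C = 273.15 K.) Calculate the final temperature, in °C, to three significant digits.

Convert: T₁ = 159.1 K.
From PV = nRT: V₁ = nRT₁/P₁ = 1.096 L.
P constant ⇒ V ∝ T: P₂ = P₁; T₂ = T₁·(V₂/V₁) = 294.9 K.
T constant ⇒ Boyle's law P V = const: T₃ = T₂; V₃ = V₂·(P₂/P₃) = 1.314 L.
V constant ⇒ P ∝ T: V₄ = V₃; T₄ = T₃·(P₄/P₃) = 220.5 K.

T₄ ≈ -52.6 °C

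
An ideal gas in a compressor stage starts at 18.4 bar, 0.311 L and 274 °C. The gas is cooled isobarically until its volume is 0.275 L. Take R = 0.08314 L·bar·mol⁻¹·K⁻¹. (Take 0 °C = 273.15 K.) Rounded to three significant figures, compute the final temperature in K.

T₂ ≈ 484 K

Convert: T₁ = 547.1 K.
Isobaric, so V/T is constant: P₂ = P₁; T₂ = T₁·(V₂/V₁) = 483.8 K.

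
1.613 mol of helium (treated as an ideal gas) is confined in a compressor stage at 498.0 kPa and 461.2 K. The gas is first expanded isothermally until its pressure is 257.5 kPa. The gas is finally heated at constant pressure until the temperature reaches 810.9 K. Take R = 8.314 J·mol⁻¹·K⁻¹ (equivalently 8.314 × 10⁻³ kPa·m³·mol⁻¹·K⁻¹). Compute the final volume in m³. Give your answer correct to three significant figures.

From PV = nRT: V₁ = nRT₁/P₁ = 0.01242 m³.
T constant ⇒ Boyle's law P V = const: T₂ = T₁; V₂ = V₁·(P₁/P₂) = 0.02402 m³.
P constant ⇒ V ∝ T: P₃ = P₂; V₃ = V₂·(T₃/T₂) = 0.04223 m³.

V₃ ≈ 0.0422 m³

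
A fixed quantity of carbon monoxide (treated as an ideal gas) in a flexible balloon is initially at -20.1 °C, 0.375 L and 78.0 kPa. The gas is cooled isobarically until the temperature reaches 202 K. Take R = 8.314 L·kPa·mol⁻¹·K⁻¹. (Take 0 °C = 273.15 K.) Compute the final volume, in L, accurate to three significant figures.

Convert: T₁ = 253.0 K.
P constant ⇒ V ∝ T: P₂ = P₁; V₂ = V₁·(T₂/T₁) = 0.2993 L.

V₂ ≈ 0.299 L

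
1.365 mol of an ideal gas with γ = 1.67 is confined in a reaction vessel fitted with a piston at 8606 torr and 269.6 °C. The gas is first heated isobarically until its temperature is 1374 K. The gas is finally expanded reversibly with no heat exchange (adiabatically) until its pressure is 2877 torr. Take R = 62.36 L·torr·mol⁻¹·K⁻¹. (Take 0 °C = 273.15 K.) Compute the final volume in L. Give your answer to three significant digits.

V₃ ≈ 26.2 L

Convert: T₁ = 542.8 K.
From PV = nRT: V₁ = nRT₁/P₁ = 5.368 L.
P constant ⇒ V ∝ T: P₂ = P₁; V₂ = V₁·(T₂/T₁) = 13.59 L.
Reversible adiabatic, γ = 1.67: T₃ = T₂·(P₃/P₂)^((γ−1)/γ) = 885.3 K; V₃ = V₂·(P₂/P₃)^(1/γ) = 26.19 L.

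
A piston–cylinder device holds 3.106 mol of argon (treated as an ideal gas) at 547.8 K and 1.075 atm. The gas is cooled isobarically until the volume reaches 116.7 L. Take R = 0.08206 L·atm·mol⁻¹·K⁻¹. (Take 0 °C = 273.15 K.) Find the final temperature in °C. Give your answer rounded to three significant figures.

From PV = nRT: V₁ = nRT₁/P₁ = 129.9 L.
Isobaric, so V/T is constant: P₂ = P₁; T₂ = T₁·(V₂/V₁) = 492.2 K.

T₂ ≈ 219 °C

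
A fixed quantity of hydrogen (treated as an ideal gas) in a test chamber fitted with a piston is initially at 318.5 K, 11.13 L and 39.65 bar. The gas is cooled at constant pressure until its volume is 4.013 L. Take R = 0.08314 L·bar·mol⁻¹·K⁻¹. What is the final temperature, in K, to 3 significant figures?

P constant ⇒ V ∝ T: P₂ = P₁; T₂ = T₁·(V₂/V₁) = 114.8 K.

T₂ ≈ 115 K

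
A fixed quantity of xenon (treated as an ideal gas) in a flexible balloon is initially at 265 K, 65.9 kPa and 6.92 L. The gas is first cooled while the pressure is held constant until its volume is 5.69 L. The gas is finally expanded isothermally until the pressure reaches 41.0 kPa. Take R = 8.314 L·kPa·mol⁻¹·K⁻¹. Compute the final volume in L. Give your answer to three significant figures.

V₃ ≈ 9.15 L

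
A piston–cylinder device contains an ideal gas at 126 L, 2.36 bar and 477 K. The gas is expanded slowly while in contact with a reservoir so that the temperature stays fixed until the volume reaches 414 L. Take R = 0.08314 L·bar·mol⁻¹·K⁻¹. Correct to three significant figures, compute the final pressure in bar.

P₂ ≈ 0.718 bar

Isothermal, so P V is constant: T₂ = T₁; P₂ = P₁·(V₁/V₂) = 0.7183 bar.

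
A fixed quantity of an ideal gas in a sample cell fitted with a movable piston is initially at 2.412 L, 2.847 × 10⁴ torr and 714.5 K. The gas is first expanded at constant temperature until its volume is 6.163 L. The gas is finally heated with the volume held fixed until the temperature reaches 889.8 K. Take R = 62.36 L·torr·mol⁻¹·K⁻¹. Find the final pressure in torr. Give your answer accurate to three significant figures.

P₃ ≈ 1.39e+04 torr

T constant ⇒ Boyle's law P V = const: T₂ = T₁; P₂ = P₁·(V₁/V₂) = 1.114e+04 torr.
Isochoric, so P/T is constant: V₃ = V₂; P₃ = P₂·(T₃/T₂) = 1.388e+04 torr.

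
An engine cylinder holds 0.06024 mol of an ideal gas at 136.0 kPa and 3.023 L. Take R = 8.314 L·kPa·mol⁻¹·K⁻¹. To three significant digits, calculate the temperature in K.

T ≈ 821 K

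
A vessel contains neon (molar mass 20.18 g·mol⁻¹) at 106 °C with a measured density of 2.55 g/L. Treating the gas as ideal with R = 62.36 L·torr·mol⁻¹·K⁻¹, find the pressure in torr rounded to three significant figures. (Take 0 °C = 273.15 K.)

ρ = PM/(RT) ⇒ P = ρRT/M = (2.55 × 62.36 × 379.1) / 20.18

P ≈ 2.99e+03 torr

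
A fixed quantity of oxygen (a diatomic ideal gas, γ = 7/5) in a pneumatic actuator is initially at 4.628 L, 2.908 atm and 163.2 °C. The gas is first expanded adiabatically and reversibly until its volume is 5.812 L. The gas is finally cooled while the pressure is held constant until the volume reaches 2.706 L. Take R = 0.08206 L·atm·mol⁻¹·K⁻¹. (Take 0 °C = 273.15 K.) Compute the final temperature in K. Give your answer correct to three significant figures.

Convert: T₁ = 436.3 K.
Adiabatic (γ = 7/5), T V^(γ−1) and P V^γ constant: T₂ = T₁·(V₁/V₂)^(γ−1) = 398.3 K; P₂ = P₁·(V₁/V₂)^γ = 2.114 atm.
P constant ⇒ V ∝ T: P₃ = P₂; T₃ = T₂·(V₃/V₂) = 185.5 K.

T₃ ≈ 185 K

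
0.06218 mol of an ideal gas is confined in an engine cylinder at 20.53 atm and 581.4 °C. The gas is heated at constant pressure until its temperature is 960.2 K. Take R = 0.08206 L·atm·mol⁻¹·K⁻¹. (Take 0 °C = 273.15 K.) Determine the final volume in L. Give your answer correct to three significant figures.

V₂ ≈ 0.239 L

Convert: T₁ = 854.5 K.
From PV = nRT: V₁ = nRT₁/P₁ = 0.2124 L.
P constant ⇒ V ∝ T: P₂ = P₁; V₂ = V₁·(T₂/T₁) = 0.2386 L.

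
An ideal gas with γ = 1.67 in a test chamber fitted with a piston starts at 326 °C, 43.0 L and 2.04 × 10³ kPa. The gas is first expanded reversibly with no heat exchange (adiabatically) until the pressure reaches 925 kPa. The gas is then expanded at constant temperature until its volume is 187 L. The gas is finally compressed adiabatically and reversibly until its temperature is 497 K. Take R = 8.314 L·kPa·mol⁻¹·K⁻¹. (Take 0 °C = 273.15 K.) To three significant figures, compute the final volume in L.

V₄ ≈ 154 L

Convert: T₁ = 599.1 K.
Adiabatic (γ = 1.67), T V^(γ−1) and P V^γ constant: T₂ = T₁·(P₂/P₁)^((γ−1)/γ) = 436.2 K; V₂ = V₁·(P₁/P₂)^(1/γ) = 69.05 L.
Isothermal, so P V is constant: T₃ = T₂; P₃ = P₂·(V₂/V₃) = 341.5 kPa.
Adiabatic (γ = 1.67), T V^(γ−1) and P V^γ constant: P₄ = P₃·(T₄/T₃)^(γ/(γ−1)) = 472.7 kPa; V₄ = V₃·(T₃/T₄)^(1/(γ−1)) = 153.9 L.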